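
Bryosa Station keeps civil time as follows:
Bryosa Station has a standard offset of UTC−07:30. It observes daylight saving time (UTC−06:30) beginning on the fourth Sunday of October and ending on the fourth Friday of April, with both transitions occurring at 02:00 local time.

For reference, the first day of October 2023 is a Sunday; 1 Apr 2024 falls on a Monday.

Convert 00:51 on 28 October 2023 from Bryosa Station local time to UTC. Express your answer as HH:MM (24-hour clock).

1 October 2023 is a Sunday, so the first Sunday is October 1 and the fourth is October 22.
1 April 2024 is a Monday, so the first Friday is April 5 and the fourth is April 26.
Daylight saving runs 22 October 2023 – 26 April 2024; 28 October 2023 is inside that window, so Bryosa Station is at UTC−06:30.
00:51 local + 6h30m = 07:21 UTC.

07:21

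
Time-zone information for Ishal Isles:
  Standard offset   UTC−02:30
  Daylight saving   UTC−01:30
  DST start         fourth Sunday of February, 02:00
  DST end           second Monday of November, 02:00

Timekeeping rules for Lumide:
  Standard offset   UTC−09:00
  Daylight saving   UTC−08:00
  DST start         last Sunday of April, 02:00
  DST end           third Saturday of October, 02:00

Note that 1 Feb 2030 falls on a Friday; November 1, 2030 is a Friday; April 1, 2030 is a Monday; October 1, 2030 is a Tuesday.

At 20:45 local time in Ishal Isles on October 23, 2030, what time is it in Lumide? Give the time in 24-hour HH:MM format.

1 February 2030 is a Friday, so the first Sunday is February 3 and the fourth is February 24.
1 November 2030 is a Friday, so the first Monday is November 4 and the second is November 11.
Daylight saving runs 24 February – 11 November; October 23, 2030 is inside that window, so Ishal Isles is at UTC−01:30.
20:45 Ishal Isles + 1h30m = 22:15 UTC.
1 April 2030 is a Monday, so Sundays fall on 7, 14, 21, 28; the last is April 28.
1 October 2030 is a Tuesday, so the first Saturday is October 5 and the third is October 19.
At the standard offset (UTC−09:00), 22:15 UTC − 9h = 13:15 Lumide standard time.
Daylight saving runs 28 April – 19 October; the standard-time date in Lumide, October 23, 2030, is outside that window, so Lumide is on standard time at UTC−09:00.
22:15 UTC − 9h = 13:15 Lumide.

13:15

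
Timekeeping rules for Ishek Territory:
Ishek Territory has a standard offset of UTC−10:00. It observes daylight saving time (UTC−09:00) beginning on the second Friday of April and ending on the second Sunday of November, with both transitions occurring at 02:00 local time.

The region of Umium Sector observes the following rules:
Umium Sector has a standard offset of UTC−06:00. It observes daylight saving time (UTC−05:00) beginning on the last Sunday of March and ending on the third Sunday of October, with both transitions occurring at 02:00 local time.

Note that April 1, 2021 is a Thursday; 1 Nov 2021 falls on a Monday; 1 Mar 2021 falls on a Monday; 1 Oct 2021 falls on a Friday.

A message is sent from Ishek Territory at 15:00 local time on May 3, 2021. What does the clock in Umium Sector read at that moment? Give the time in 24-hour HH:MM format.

19:00

1 April 2021 is a Thursday, so the first Friday is April 2 and the second is April 9.
1 November 2021 is a Monday, so the first Sunday is November 7 and the second is November 14.
May 3, 2021 falls between 9 April and 14 November, so daylight saving is in effect and Ishek Territory is at UTC−09:00.
15:00 Ishek Territory + 9h = 00:00 UTC (rolling into the next day, 4 May 2021).
1 March 2021 is a Monday, so Sundays fall on 7, 14, 21, 28; the last is March 28.
1 October 2021 is a Friday, so the first Sunday is October 3 and the third is October 17.
At the standard offset (UTC−06:00), 00:00 UTC − 6h = 18:00 Umium Sector standard time (rolling into the previous day, 3 May 2021).
Daylight saving runs 28 March – 17 October; the standard-time date in Umium Sector, May 3, 2021, is inside that window, so Umium Sector is at UTC−05:00.
00:00 UTC − 5h = 19:00 Umium Sector (rolling into the previous day, 3 May 2021).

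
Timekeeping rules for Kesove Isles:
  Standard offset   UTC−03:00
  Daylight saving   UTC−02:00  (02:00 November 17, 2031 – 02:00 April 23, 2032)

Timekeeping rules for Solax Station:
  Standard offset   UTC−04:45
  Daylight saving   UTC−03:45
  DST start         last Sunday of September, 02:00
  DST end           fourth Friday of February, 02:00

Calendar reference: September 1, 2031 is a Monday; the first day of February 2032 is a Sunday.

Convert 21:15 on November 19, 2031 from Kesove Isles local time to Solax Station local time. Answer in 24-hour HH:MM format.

19:30

Daylight saving runs 17 November 2031 – 23 April 2032; November 19, 2031 is inside that window, so Kesove Isles is at UTC−02:00.
21:15 Kesove Isles + 2h = 23:15 UTC.
1 September 2031 is a Monday, so Sundays fall on 7, 14, 21, 28; the last is September 28.
1 February 2032 is a Sunday, so the first Friday is February 6 and the fourth is February 27.
At the standard offset (UTC−04:45), 23:15 UTC − 4h45m = 18:30 Solax Station standard time.
The standard-time date in Solax Station, November 19, 2031, falls between 28 September 2031 and 27 February 2032, so daylight saving is in effect and Solax Station is at UTC−03:45.
23:15 UTC − 3h45m = 19:30 Solax Station.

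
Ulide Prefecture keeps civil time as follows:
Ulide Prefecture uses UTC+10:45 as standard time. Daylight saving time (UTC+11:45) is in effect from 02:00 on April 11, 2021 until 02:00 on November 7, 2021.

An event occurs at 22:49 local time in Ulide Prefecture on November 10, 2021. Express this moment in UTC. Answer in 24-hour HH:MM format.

12:04

November 10, 2021 does not fall between 11 April and 7 November, so daylight saving is not in effect and Ulide Prefecture is at UTC+10:45.
22:49 local − 10h45m = 12:04 UTC.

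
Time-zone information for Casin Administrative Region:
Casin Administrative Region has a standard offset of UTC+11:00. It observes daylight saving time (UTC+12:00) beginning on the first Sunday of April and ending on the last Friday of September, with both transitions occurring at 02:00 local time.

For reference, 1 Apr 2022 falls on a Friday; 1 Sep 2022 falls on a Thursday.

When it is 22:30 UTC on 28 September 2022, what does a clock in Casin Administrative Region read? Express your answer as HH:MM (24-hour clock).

1 April 2022 is a Friday, so the first Sunday is April 3.
1 September 2022 is a Thursday, so Fridays fall on 2, 9, 16, 23, 30; the last is September 30.
At the standard offset (UTC+11:00), 22:30 UTC + 11h = 09:30 Casin Administrative Region standard time (rolling into the next day, 29 September 2022).
The standard-time date in Casin Administrative Region, 29 September 2022, lies within the daylight-saving period (3 April – 30 September), so Casin Administrative Region is on daylight time, UTC+12:00.
22:30 UTC + 12h = 10:30 local (rolling into the next day, 29 September 2022).

10:30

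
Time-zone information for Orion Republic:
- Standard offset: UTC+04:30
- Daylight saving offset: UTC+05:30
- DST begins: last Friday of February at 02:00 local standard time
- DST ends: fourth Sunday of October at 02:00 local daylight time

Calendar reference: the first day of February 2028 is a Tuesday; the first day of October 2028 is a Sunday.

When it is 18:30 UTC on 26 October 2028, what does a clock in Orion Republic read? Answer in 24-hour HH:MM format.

23:00

1 February 2028 is a Tuesday, so Fridays fall on 4, 11, 18, 25; the last is February 25.
1 October 2028 is a Sunday, so the first Sunday is October 1 and the fourth is October 22.
At the standard offset (UTC+04:30), 18:30 UTC + 4h30m = 23:00 Orion Republic standard time.
Daylight saving runs 25 February – 22 October; the standard-time date in Orion Republic, 26 October 2028, is outside that window, so Orion Republic is on standard time at UTC+04:30.
18:30 UTC + 4h30m = 23:00 local.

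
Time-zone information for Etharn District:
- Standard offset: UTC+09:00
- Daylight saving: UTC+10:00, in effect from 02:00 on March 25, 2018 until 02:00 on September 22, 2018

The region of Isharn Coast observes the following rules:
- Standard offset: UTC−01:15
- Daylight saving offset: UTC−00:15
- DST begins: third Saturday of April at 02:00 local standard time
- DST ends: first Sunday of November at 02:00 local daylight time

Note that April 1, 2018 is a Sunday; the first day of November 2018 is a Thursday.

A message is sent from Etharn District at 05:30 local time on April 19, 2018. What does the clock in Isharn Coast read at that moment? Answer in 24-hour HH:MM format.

April 19, 2018 lies within the daylight-saving period (25 March – 22 September), so Etharn District is on daylight time, UTC+10:00.
05:30 Etharn District − 10h = 19:30 UTC (rolling into the previous day, 18 April 2018).
1 April 2018 is a Sunday, so the first Saturday is April 7 and the third is April 21.
1 November 2018 is a Thursday, so the first Sunday is November 4.
At the standard offset (UTC−01:15), 19:30 UTC − 1h15m = 18:15 Isharn Coast standard time.
The standard-time date in Isharn Coast, April 18, 2018, is outside the daylight-saving period (21 April – 4 November), so Isharn Coast is on standard time, UTC−01:15.
19:30 UTC − 1h15m = 18:15 Isharn Coast.

18:15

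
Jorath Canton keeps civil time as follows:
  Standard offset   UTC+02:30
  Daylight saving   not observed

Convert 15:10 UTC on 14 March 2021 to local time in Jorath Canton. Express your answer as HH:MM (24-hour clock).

17:40

Jorath Canton has no daylight saving, so its offset is UTC+02:30 year-round.
15:10 UTC + 2h30m = 17:40 local.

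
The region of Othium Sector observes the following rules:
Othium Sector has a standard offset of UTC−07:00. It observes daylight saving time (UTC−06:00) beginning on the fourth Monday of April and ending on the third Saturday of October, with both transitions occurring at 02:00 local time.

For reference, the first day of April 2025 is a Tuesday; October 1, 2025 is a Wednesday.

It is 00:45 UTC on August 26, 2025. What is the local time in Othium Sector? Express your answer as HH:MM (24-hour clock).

18:45

1 April 2025 is a Tuesday, so the first Monday is April 7 and the fourth is April 28.
1 October 2025 is a Wednesday, so the first Saturday is October 4 and the third is October 18.
At the standard offset (UTC−07:00), 00:45 UTC − 7h = 17:45 Othium Sector standard time (rolling into the previous day, 25 August 2025).
Daylight saving runs 28 April – 18 October; the standard-time date in Othium Sector, August 25, 2025, is inside that window, so Othium Sector is at UTC−06:00.
00:45 UTC − 6h = 18:45 local (rolling into the previous day, 25 August 2025).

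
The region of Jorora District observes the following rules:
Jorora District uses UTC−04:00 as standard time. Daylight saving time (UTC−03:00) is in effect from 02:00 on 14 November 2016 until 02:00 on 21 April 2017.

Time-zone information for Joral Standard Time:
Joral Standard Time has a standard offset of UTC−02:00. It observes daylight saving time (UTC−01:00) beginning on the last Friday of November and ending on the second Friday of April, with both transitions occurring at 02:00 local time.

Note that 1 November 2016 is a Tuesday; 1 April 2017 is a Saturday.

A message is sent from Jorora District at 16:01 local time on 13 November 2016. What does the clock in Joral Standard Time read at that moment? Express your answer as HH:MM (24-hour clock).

Daylight saving runs 14 November 2016 – 21 April 2017; 13 November 2016 is outside that window, so Jorora District is on standard time at UTC−04:00.
16:01 Jorora District + 4h = 20:01 UTC.
1 November 2016 is a Tuesday, so Fridays fall on 4, 11, 18, 25; the last is November 25.
1 April 2017 is a Saturday, so the first Friday is April 7 and the second is April 14.
At the standard offset (UTC−02:00), 20:01 UTC − 2h = 18:01 Joral Standard Time standard time.
The standard-time date in Joral Standard Time, 13 November 2016, is outside the daylight-saving period (25 November 2016 – 14 April 2017), so Joral Standard Time is on standard time, UTC−02:00.
20:01 UTC − 2h = 18:01 Joral Standard Time.

18:01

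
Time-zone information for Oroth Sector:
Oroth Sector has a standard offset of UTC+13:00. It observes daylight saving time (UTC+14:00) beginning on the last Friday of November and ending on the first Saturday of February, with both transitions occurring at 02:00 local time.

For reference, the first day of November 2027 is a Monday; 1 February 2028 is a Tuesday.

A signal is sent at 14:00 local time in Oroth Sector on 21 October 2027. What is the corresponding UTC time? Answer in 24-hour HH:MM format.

01:00

1 November 2027 is a Monday, so Fridays fall on 5, 12, 19, 26; the last is November 26.
1 February 2028 is a Tuesday, so the first Saturday is February 5.
21 October 2027 does not fall between 26 November 2027 and 5 February 2028, so daylight saving is not in effect and Oroth Sector is at UTC+13:00.
14:00 local − 13h = 01:00 UTC.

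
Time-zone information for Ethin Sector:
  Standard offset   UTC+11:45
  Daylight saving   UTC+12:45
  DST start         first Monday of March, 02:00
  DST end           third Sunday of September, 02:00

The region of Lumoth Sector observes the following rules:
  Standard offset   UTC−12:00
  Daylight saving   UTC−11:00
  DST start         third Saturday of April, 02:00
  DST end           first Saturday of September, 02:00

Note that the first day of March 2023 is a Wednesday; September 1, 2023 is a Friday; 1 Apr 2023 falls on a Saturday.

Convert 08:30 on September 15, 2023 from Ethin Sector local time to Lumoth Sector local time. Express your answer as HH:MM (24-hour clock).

07:45

1 March 2023 is a Wednesday, so the first Monday is March 6.
1 September 2023 is a Friday, so the first Sunday is September 3 and the third is September 17.
September 15, 2023 lies within the daylight-saving period (6 March – 17 September), so Ethin Sector is on daylight time, UTC+12:45.
08:30 Ethin Sector − 12h45m = 19:45 UTC (rolling into the previous day, 14 September 2023).
1 April 2023 is a Saturday, so the first Saturday is April 1 and the third is April 15.
1 September 2023 is a Friday, so the first Saturday is September 2.
At the standard offset (UTC−12:00), 19:45 UTC − 12h = 07:45 Lumoth Sector standard time.
The standard-time date in Lumoth Sector, September 14, 2023, does not fall between 15 April and 2 September, so daylight saving is not in effect and Lumoth Sector is at UTC−12:00.
19:45 UTC − 12h = 07:45 Lumoth Sector.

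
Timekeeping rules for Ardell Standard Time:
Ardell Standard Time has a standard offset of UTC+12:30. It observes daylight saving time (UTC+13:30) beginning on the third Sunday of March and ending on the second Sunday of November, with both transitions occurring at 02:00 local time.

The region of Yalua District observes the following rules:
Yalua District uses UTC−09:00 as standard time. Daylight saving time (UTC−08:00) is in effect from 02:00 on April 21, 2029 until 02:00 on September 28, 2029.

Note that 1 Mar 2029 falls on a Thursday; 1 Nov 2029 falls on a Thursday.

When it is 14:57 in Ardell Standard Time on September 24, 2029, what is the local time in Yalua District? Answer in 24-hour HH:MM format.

17:27

1 March 2029 is a Thursday, so the first Sunday is March 4 and the third is March 18.
1 November 2029 is a Thursday, so the first Sunday is November 4 and the second is November 11.
September 24, 2029 lies within the daylight-saving period (18 March – 11 November), so Ardell Standard Time is on daylight time, UTC+13:30.
14:57 Ardell Standard Time − 13h30m = 01:27 UTC.
At the standard offset (UTC−09:00), 01:27 UTC − 9h = 16:27 Yalua District standard time (rolling into the previous day, 23 September 2029).
Daylight saving runs 21 April – 28 September; the standard-time date in Yalua District, September 23, 2029, is inside that window, so Yalua District is at UTC−08:00.
01:27 UTC − 8h = 17:27 Yalua District (rolling into the previous day, 23 September 2029).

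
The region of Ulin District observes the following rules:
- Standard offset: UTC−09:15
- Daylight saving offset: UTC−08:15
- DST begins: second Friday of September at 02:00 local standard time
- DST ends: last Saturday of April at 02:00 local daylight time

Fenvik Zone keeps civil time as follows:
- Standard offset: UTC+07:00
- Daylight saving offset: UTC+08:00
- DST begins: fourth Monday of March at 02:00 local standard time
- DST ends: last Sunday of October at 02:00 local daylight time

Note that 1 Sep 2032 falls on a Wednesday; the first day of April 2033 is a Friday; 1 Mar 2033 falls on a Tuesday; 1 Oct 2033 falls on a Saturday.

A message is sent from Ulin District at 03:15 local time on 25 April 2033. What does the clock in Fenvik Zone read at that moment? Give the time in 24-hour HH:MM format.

1 September 2032 is a Wednesday, so the first Friday is September 3 and the second is September 10.
1 April 2033 is a Friday, so Saturdays fall on 2, 9, 16, 23, 30; the last is April 30.
25 April 2033 falls between 10 September 2032 and 30 April 2033, so daylight saving is in effect and Ulin District is at UTC−08:15.
03:15 Ulin District + 8h15m = 11:30 UTC.
1 March 2033 is a Tuesday, so the first Monday is March 7 and the fourth is March 28.
1 October 2033 is a Saturday, so Sundays fall on 2, 9, 16, 23, 30; the last is October 30.
At the standard offset (UTC+07:00), 11:30 UTC + 7h = 18:30 Fenvik Zone standard time.
Daylight saving runs 28 March – 30 October; the standard-time date in Fenvik Zone, 25 April 2033, is inside that window, so Fenvik Zone is at UTC+08:00.
11:30 UTC + 8h = 19:30 Fenvik Zone.

19:30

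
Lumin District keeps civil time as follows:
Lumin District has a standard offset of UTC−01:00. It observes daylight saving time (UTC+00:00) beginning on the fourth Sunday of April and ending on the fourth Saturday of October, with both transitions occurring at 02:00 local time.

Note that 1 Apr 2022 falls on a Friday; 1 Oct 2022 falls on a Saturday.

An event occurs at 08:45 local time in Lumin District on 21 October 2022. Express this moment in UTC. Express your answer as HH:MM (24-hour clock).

1 April 2022 is a Friday, so the first Sunday is April 3 and the fourth is April 24.
1 October 2022 is a Saturday, so the first Saturday is October 1 and the fourth is October 22.
21 October 2022 falls between 24 April and 22 October, so daylight saving is in effect and Lumin District is at UTC+00:00.
08:45 local − 0h = 08:45 UTC.

08:45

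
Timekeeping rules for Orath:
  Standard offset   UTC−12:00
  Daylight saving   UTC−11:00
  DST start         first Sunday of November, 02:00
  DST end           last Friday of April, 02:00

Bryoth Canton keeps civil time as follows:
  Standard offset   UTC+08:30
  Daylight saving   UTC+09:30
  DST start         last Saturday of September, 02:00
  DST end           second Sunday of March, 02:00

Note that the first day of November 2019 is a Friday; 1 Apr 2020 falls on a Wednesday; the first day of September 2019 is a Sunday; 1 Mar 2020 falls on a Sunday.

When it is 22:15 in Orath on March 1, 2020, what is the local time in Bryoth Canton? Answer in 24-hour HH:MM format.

18:45

1 November 2019 is a Friday, so the first Sunday is November 3.
1 April 2020 is a Wednesday, so Fridays fall on 3, 10, 17, 24; the last is April 24.
March 1, 2020 lies within the daylight-saving period (3 November 2019 – 24 April 2020), so Orath is on daylight time, UTC−11:00.
22:15 Orath + 11h = 09:15 UTC (rolling into the next day, 2 March 2020).
1 September 2019 is a Sunday, so Saturdays fall on 7, 14, 21, 28; the last is September 28.
1 March 2020 is a Sunday, so the first Sunday is March 1 and the second is March 8.
At the standard offset (UTC+08:30), 09:15 UTC + 8h30m = 17:45 Bryoth Canton standard time.
Daylight saving runs 28 September 2019 – 8 March 2020; the standard-time date in Bryoth Canton, March 2, 2020, is inside that window, so Bryoth Canton is at UTC+09:30.
09:15 UTC + 9h30m = 18:45 Bryoth Canton.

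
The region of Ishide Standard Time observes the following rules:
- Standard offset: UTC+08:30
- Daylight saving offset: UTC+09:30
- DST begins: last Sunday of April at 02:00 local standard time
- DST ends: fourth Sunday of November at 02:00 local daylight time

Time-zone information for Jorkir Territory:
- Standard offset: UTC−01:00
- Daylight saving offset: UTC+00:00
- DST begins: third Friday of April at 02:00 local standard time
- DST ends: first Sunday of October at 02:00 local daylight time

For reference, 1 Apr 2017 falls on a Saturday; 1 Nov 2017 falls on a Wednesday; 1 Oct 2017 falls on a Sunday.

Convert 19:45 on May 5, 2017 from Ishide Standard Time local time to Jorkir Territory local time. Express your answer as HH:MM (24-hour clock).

1 April 2017 is a Saturday, so Sundays fall on 2, 9, 16, 23, 30; the last is April 30.
1 November 2017 is a Wednesday, so the first Sunday is November 5 and the fourth is November 26.
May 5, 2017 falls between 30 April and 26 November, so daylight saving is in effect and Ishide Standard Time is at UTC+09:30.
19:45 Ishide Standard Time − 9h30m = 10:15 UTC.
1 April 2017 is a Saturday, so the first Friday is April 7 and the third is April 21.
1 October 2017 is a Sunday, so the first Sunday is October 1.
At the standard offset (UTC−01:00), 10:15 UTC − 1h = 09:15 Jorkir Territory standard time.
Daylight saving runs 21 April – 1 October; the standard-time date in Jorkir Territory, May 5, 2017, is inside that window, so Jorkir Territory is at UTC+00:00.
10:15 UTC + 0h = 10:15 Jorkir Territory.

10:15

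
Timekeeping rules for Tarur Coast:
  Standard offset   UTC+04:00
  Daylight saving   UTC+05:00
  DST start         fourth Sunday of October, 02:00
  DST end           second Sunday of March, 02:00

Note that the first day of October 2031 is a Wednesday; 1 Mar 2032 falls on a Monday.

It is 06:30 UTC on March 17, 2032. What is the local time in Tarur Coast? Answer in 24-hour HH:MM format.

1 October 2031 is a Wednesday, so the first Sunday is October 5 and the fourth is October 26.
1 March 2032 is a Monday, so the first Sunday is March 7 and the second is March 14.
At the standard offset (UTC+04:00), 06:30 UTC + 4h = 10:30 Tarur Coast standard time.
The standard-time date in Tarur Coast, March 17, 2032, is outside the daylight-saving period (26 October 2031 – 14 March 2032), so Tarur Coast is on standard time, UTC+04:00.
06:30 UTC + 4h = 10:30 local.

10:30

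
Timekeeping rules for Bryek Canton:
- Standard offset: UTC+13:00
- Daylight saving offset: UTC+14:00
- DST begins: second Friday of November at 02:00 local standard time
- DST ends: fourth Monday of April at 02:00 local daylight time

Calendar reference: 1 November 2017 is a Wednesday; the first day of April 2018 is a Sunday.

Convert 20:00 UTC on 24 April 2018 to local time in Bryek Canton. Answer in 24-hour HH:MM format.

1 November 2017 is a Wednesday, so the first Friday is November 3 and the second is November 10.
1 April 2018 is a Sunday, so the first Monday is April 2 and the fourth is April 23.
At the standard offset (UTC+13:00), 20:00 UTC + 13h = 09:00 Bryek Canton standard time (rolling into the next day, 25 April 2018).
The standard-time date in Bryek Canton, 25 April 2018, is outside the daylight-saving period (10 November 2017 – 23 April 2018), so Bryek Canton is on standard time, UTC+13:00.
20:00 UTC + 13h = 09:00 local (rolling into the next day, 25 April 2018).

09:00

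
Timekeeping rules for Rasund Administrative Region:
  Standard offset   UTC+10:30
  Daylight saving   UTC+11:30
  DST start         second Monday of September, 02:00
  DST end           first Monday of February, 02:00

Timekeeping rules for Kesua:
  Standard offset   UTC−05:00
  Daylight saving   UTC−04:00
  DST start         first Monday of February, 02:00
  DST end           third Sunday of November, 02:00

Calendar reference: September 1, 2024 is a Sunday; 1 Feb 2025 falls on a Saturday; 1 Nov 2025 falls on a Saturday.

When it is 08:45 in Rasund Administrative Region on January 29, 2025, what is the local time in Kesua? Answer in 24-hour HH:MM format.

16:15

1 September 2024 is a Sunday, so the first Monday is September 2 and the second is September 9.
1 February 2025 is a Saturday, so the first Monday is February 3.
Daylight saving runs 9 September 2024 – 3 February 2025; January 29, 2025 is inside that window, so Rasund Administrative Region is at UTC+11:30.
08:45 Rasund Administrative Region − 11h30m = 21:15 UTC (rolling into the previous day, 28 January 2025).
1 February 2025 is a Saturday, so the first Monday is February 3.
1 November 2025 is a Saturday, so the first Sunday is November 2 and the third is November 16.
At the standard offset (UTC−05:00), 21:15 UTC − 5h = 16:15 Kesua standard time.
The standard-time date in Kesua, January 28, 2025, is outside the daylight-saving period (3 February – 16 November), so Kesua is on standard time, UTC−05:00.
21:15 UTC − 5h = 16:15 Kesua.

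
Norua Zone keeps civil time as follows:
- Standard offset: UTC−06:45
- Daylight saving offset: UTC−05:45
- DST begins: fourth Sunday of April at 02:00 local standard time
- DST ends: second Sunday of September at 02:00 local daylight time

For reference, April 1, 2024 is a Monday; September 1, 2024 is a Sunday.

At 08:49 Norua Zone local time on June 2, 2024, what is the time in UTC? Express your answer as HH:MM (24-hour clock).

14:34

1 April 2024 is a Monday, so the first Sunday is April 7 and the fourth is April 28.
1 September 2024 is a Sunday, so the first Sunday is September 1 and the second is September 8.
June 2, 2024 lies within the daylight-saving period (28 April – 8 September), so Norua Zone is on daylight time, UTC−05:45.
08:49 local + 5h45m = 14:34 UTC.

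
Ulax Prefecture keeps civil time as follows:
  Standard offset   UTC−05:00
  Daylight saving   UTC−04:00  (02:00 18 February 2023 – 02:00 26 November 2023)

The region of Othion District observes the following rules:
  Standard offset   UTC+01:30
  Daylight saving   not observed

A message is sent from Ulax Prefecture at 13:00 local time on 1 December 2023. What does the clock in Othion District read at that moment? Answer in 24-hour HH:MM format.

19:30

Daylight saving runs 18 February – 26 November; 1 December 2023 is outside that window, so Ulax Prefecture is on standard time at UTC−05:00.
13:00 Ulax Prefecture + 5h = 18:00 UTC.
Othion District has no daylight saving, so its offset is UTC+01:30 year-round.
18:00 UTC + 1h30m = 19:30 Othion District.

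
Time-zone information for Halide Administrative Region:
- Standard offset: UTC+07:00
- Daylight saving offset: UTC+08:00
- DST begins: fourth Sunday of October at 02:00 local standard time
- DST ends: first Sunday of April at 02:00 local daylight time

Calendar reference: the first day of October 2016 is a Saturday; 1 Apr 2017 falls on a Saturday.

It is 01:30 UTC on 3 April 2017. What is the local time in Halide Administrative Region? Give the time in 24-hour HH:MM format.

1 October 2016 is a Saturday, so the first Sunday is October 2 and the fourth is October 23.
1 April 2017 is a Saturday, so the first Sunday is April 2.
At the standard offset (UTC+07:00), 01:30 UTC + 7h = 08:30 Halide Administrative Region standard time.
Daylight saving runs 23 October 2016 – 2 April 2017; the standard-time date in Halide Administrative Region, 3 April 2017, is outside that window, so Halide Administrative Region is on standard time at UTC+07:00.
01:30 UTC + 7h = 08:30 local.

08:30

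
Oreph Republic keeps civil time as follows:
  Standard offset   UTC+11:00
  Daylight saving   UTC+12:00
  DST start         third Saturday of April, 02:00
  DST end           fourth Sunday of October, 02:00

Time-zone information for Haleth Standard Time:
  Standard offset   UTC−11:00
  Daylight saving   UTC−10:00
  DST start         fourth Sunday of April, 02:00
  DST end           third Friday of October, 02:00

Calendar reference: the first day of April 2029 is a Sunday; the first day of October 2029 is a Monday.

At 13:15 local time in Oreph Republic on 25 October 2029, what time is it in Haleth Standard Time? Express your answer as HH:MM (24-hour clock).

1 April 2029 is a Sunday, so the first Saturday is April 7 and the third is April 21.
1 October 2029 is a Monday, so the first Sunday is October 7 and the fourth is October 28.
25 October 2029 falls between 21 April and 28 October, so daylight saving is in effect and Oreph Republic is at UTC+12:00.
13:15 Oreph Republic − 12h = 01:15 UTC.
1 April 2029 is a Sunday, so the first Sunday is April 1 and the fourth is April 22.
1 October 2029 is a Monday, so the first Friday is October 5 and the third is October 19.
At the standard offset (UTC−11:00), 01:15 UTC − 11h = 14:15 Haleth Standard Time standard time (rolling into the previous day, 24 October 2029).
The standard-time date in Haleth Standard Time, 24 October 2029, does not fall between 22 April and 19 October, so daylight saving is not in effect and Haleth Standard Time is at UTC−11:00.
01:15 UTC − 11h = 14:15 Haleth Standard Time (rolling into the previous day, 24 October 2029).

14:15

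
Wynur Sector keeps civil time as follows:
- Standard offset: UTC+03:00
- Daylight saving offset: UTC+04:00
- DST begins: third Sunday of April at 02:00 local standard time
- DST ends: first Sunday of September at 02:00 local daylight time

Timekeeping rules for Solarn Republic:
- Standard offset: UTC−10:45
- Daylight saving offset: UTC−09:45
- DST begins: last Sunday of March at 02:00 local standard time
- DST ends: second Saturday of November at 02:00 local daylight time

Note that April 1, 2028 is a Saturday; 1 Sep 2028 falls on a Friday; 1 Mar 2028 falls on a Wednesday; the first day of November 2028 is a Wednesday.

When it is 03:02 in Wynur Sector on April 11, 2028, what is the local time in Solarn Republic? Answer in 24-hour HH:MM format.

14:17

1 April 2028 is a Saturday, so the first Sunday is April 2 and the third is April 16.
1 September 2028 is a Friday, so the first Sunday is September 3.
April 11, 2028 is outside the daylight-saving period (16 April – 3 September), so Wynur Sector is on standard time, UTC+03:00.
03:02 Wynur Sector − 3h = 00:02 UTC.
1 March 2028 is a Wednesday, so Sundays fall on 5, 12, 19, 26; the last is March 26.
1 November 2028 is a Wednesday, so the first Saturday is November 4 and the second is November 11.
At the standard offset (UTC−10:45), 00:02 UTC − 10h45m = 13:17 Solarn Republic standard time (rolling into the previous day, 10 April 2028).
The standard-time date in Solarn Republic, April 10, 2028, falls between 26 March and 11 November, so daylight saving is in effect and Solarn Republic is at UTC−09:45.
00:02 UTC − 9h45m = 14:17 Solarn Republic (rolling into the previous day, 10 April 2028).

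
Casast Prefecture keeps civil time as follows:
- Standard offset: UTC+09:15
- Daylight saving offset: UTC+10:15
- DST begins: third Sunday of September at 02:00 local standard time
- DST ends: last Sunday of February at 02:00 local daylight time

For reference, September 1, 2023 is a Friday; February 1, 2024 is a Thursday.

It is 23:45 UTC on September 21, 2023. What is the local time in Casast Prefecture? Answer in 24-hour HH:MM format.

1 September 2023 is a Friday, so the first Sunday is September 3 and the third is September 17.
1 February 2024 is a Thursday, so Sundays fall on 4, 11, 18, 25; the last is February 25.
At the standard offset (UTC+09:15), 23:45 UTC + 9h15m = 09:00 Casast Prefecture standard time (rolling into the next day, 22 September 2023).
The standard-time date in Casast Prefecture, September 22, 2023, lies within the daylight-saving period (17 September 2023 – 25 February 2024), so Casast Prefecture is on daylight time, UTC+10:15.
23:45 UTC + 10h15m = 10:00 local (rolling into the next day, 22 September 2023).

10:00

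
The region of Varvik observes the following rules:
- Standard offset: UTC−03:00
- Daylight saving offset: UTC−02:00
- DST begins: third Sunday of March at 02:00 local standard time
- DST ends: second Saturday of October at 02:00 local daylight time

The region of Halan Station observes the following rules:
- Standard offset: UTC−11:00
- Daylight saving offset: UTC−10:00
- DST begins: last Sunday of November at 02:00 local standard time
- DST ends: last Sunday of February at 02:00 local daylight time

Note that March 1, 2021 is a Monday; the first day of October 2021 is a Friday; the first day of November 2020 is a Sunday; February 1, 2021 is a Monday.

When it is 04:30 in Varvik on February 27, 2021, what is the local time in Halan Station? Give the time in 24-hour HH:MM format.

21:30

1 March 2021 is a Monday, so the first Sunday is March 7 and the third is March 21.
1 October 2021 is a Friday, so the first Saturday is October 2 and the second is October 9.
Daylight saving runs 21 March – 9 October; February 27, 2021 is outside that window, so Varvik is on standard time at UTC−03:00.
04:30 Varvik + 3h = 07:30 UTC.
1 November 2020 is a Sunday, so Sundays fall on 1, 8, 15, 22, 29; the last is November 29.
1 February 2021 is a Monday, so Sundays fall on 7, 14, 21, 28; the last is February 28.
At the standard offset (UTC−11:00), 07:30 UTC − 11h = 20:30 Halan Station standard time (rolling into the previous day, 26 February 2021).
Daylight saving runs 29 November 2020 – 28 February 2021; the standard-time date in Halan Station, February 26, 2021, is inside that window, so Halan Station is at UTC−10:00.
07:30 UTC − 10h = 21:30 Halan Station (rolling into the previous day, 26 February 2021).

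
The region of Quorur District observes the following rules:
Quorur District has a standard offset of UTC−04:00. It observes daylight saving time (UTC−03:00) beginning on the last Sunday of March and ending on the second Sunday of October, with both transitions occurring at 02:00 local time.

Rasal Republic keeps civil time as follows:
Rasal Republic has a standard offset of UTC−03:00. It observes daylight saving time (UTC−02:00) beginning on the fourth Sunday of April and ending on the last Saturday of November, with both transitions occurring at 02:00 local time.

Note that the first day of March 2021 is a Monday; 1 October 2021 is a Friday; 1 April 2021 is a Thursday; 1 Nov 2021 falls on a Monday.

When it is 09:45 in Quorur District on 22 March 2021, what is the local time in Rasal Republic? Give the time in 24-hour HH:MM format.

1 March 2021 is a Monday, so Sundays fall on 7, 14, 21, 28; the last is March 28.
1 October 2021 is a Friday, so the first Sunday is October 3 and the second is October 10.
22 March 2021 is outside the daylight-saving period (28 March – 10 October), so Quorur District is on standard time, UTC−04:00.
09:45 Quorur District + 4h = 13:45 UTC.
1 April 2021 is a Thursday, so the first Sunday is April 4 and the fourth is April 25.
1 November 2021 is a Monday, so Saturdays fall on 6, 13, 20, 27; the last is November 27.
At the standard offset (UTC−03:00), 13:45 UTC − 3h = 10:45 Rasal Republic standard time.
The standard-time date in Rasal Republic, 22 March 2021, is outside the daylight-saving period (25 April – 27 November), so Rasal Republic is on standard time, UTC−03:00.
13:45 UTC − 3h = 10:45 Rasal Republic.

10:45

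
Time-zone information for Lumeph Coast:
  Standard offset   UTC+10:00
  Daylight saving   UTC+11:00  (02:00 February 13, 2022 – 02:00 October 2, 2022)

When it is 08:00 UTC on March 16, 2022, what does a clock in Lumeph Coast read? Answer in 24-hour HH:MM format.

19:00

At the standard offset (UTC+10:00), 08:00 UTC + 10h = 18:00 Lumeph Coast standard time.
Daylight saving runs 13 February – 2 October; the standard-time date in Lumeph Coast, March 16, 2022, is inside that window, so Lumeph Coast is at UTC+11:00.
08:00 UTC + 11h = 19:00 local.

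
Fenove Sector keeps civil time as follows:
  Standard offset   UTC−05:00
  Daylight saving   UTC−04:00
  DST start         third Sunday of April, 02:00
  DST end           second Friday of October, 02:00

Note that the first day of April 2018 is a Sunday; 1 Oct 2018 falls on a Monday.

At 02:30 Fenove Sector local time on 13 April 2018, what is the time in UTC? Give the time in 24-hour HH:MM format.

1 April 2018 is a Sunday, so the first Sunday is April 1 and the third is April 15.
1 October 2018 is a Monday, so the first Friday is October 5 and the second is October 12.
13 April 2018 is outside the daylight-saving period (15 April – 12 October), so Fenove Sector is on standard time, UTC−05:00.
02:30 local + 5h = 07:30 UTC.

07:30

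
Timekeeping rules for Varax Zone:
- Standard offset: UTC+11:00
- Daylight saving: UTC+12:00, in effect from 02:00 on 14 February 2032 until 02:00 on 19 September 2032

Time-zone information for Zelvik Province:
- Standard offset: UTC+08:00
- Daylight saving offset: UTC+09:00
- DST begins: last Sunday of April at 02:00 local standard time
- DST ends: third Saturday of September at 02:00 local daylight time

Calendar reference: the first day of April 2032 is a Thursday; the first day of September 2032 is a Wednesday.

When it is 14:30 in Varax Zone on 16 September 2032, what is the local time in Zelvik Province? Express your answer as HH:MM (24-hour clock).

16 September 2032 falls between 14 February and 19 September, so daylight saving is in effect and Varax Zone is at UTC+12:00.
14:30 Varax Zone − 12h = 02:30 UTC.
1 April 2032 is a Thursday, so Sundays fall on 4, 11, 18, 25; the last is April 25.
1 September 2032 is a Wednesday, so the first Saturday is September 4 and the third is September 18.
At the standard offset (UTC+08:00), 02:30 UTC + 8h = 10:30 Zelvik Province standard time.
The standard-time date in Zelvik Province, 16 September 2032, lies within the daylight-saving period (25 April – 18 September), so Zelvik Province is on daylight time, UTC+09:00.
02:30 UTC + 9h = 11:30 Zelvik Province.

11:30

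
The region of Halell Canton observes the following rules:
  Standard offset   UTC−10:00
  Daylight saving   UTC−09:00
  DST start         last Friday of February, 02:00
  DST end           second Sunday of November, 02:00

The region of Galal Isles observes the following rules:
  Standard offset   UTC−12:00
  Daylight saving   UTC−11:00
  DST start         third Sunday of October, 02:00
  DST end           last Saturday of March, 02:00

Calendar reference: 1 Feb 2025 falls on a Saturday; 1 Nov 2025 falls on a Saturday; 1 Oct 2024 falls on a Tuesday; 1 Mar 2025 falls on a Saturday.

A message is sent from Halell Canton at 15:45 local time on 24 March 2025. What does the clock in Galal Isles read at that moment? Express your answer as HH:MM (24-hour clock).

1 February 2025 is a Saturday, so Fridays fall on 7, 14, 21, 28; the last is February 28.
1 November 2025 is a Saturday, so the first Sunday is November 2 and the second is November 9.
24 March 2025 falls between 28 February and 9 November, so daylight saving is in effect and Halell Canton is at UTC−09:00.
15:45 Halell Canton + 9h = 00:45 UTC (rolling into the next day, 25 March 2025).
1 October 2024 is a Tuesday, so the first Sunday is October 6 and the third is October 20.
1 March 2025 is a Saturday, so Saturdays fall on 1, 8, 15, 22, 29; the last is March 29.
At the standard offset (UTC−12:00), 00:45 UTC − 12h = 12:45 Galal Isles standard time (rolling into the previous day, 24 March 2025).
Daylight saving runs 20 October 2024 – 29 March 2025; the standard-time date in Galal Isles, 24 March 2025, is inside that window, so Galal Isles is at UTC−11:00.
00:45 UTC − 11h = 13:45 Galal Isles (rolling into the previous day, 24 March 2025).

13:45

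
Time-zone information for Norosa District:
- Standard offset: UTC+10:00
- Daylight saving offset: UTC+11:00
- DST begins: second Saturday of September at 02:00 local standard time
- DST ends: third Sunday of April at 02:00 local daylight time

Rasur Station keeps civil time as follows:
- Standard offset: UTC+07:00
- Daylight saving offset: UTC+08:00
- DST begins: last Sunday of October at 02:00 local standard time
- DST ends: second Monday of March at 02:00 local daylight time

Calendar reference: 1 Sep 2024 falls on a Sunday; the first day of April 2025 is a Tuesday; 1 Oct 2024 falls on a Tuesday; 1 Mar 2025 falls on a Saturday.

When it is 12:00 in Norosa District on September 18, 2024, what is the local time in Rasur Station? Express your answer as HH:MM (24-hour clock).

08:00

1 September 2024 is a Sunday, so the first Saturday is September 7 and the second is September 14.
1 April 2025 is a Tuesday, so the first Sunday is April 6 and the third is April 20.
September 18, 2024 lies within the daylight-saving period (14 September 2024 – 20 April 2025), so Norosa District is on daylight time, UTC+11:00.
12:00 Norosa District − 11h = 01:00 UTC.
1 October 2024 is a Tuesday, so Sundays fall on 6, 13, 20, 27; the last is October 27.
1 March 2025 is a Saturday, so the first Monday is March 3 and the second is March 10.
At the standard offset (UTC+07:00), 01:00 UTC + 7h = 08:00 Rasur Station standard time.
The standard-time date in Rasur Station, September 18, 2024, does not fall between 27 October 2024 and 10 March 2025, so daylight saving is not in effect and Rasur Station is at UTC+07:00.
01:00 UTC + 7h = 08:00 Rasur Station.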